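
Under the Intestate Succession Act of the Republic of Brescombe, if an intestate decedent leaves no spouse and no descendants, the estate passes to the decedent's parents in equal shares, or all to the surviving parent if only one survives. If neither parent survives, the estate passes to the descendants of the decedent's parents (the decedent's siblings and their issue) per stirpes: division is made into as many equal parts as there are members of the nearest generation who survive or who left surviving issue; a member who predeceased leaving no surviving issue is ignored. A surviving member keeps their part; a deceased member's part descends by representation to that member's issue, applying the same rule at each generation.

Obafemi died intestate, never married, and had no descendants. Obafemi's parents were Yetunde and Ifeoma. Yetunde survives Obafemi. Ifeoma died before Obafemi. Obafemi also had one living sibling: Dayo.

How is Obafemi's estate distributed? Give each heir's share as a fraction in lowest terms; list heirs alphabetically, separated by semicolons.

Yetunde 1

Only one parent, Yetunde, survives, so Yetunde takes the entire estate. The siblings take nothing because a surviving parent has priority.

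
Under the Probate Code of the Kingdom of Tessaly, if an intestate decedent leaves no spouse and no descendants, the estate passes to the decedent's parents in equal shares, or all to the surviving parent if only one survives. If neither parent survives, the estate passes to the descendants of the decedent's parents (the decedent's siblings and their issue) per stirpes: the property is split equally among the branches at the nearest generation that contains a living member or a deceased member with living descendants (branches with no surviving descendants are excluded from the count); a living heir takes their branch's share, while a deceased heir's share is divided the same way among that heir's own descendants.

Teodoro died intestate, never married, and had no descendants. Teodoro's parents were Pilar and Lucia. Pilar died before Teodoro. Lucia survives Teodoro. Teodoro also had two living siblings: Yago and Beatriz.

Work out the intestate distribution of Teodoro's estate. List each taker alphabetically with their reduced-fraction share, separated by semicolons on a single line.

Lucia 1

Only one parent, Lucia, survives, so Lucia takes the entire estate. The siblings take nothing because a surviving parent has priority.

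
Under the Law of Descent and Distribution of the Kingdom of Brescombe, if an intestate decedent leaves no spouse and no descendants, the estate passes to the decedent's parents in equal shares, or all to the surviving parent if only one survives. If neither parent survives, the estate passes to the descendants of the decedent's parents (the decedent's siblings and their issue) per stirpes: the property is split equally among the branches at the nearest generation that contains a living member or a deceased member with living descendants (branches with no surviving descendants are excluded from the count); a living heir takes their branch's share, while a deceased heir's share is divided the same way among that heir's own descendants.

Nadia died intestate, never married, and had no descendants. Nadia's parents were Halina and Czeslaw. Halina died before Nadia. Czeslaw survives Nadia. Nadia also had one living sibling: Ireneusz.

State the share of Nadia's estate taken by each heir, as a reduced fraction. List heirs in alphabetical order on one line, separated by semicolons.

Only one parent, Czeslaw, survives, so Czeslaw takes the entire estate. The siblings take nothing because a surviving parent has priority.

Czeslaw 1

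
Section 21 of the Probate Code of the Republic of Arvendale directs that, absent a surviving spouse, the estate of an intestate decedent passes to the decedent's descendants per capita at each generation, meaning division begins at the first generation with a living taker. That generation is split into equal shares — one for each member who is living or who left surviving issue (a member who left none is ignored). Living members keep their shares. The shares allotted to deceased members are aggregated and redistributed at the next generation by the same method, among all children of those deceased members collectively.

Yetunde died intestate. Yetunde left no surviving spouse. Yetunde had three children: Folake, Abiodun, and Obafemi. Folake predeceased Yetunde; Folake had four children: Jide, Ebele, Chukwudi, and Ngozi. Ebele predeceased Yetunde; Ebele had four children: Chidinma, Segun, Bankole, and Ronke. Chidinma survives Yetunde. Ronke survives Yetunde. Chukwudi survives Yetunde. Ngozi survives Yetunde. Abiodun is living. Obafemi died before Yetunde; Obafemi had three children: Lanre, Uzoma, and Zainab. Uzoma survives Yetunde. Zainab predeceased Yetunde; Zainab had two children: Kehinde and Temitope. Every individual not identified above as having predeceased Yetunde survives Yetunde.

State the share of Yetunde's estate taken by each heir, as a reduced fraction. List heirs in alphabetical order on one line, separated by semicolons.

There is no surviving spouse, so the entire estate passes to Yetunde's descendants per capita at each generation.
At generation 1 (Folake, Abiodun, Obafemi) there are 3 shares of (1)/3 = 1/3 each.
Living: Abiodun — each takes 1/3.
Deceased: Folake and Obafemi. Their combined 2/3 is pooled and carried to generation 2.
At generation 2 (Jide, Ebele, Chukwudi, Ngozi, Lanre, Uzoma, Zainab) there are 7 shares of (2/3)/7 = 2/21 each.
Living: Jide, Chukwudi, Ngozi, Lanre, and Uzoma — each takes 2/21.
Deceased: Ebele and Zainab. Their combined 4/21 is pooled and carried to generation 3.
At generation 3 (Chidinma, Segun, Bankole, Ronke, Kehinde, Temitope) there are 6 shares of (4/21)/6 = 2/63 each.
Living: Chidinma, Segun, Bankole, Ronke, Kehinde, and Temitope — each takes 2/63.

Abiodun 1/3; Bankole 2/63; Chidinma 2/63; Chukwudi 2/21; Jide 2/21; Kehinde 2/63; Lanre 2/21; Ngozi 2/21; Ronke 2/63; Segun 2/63; Temitope 2/63; Uzoma 2/21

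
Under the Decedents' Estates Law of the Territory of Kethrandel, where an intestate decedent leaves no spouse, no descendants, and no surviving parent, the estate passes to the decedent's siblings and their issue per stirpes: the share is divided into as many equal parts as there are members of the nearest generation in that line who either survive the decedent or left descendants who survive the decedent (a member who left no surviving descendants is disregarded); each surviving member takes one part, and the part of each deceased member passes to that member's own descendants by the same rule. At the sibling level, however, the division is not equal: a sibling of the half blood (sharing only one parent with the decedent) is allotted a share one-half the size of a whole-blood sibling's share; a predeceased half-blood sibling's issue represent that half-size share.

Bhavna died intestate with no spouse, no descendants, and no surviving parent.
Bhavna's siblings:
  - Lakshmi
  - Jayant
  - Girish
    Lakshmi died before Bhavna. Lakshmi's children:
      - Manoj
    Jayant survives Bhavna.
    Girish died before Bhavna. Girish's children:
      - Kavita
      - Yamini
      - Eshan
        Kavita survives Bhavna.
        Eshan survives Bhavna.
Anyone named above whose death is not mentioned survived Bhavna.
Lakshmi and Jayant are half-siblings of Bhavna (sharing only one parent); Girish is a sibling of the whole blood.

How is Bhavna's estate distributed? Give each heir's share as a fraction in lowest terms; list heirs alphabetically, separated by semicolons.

Eshan 1/6; Jayant 1/4; Kavita 1/6; Manoj 1/4; Yamini 1/6

No spouse, descendants, or parent survives, so the estate passes to Bhavna's siblings per stirpes.
Half-blood siblings count for one-half the weight of whole-blood siblings at the initial division.
Dividing 1 in proportion to weights (total weight 2): Lakshmi (weight 1/2) → 1/4; Jayant (weight 1/2) → 1/4; Girish (weight 1) → 1/2.
Lakshmi predeceased; the 1/4 allotted to Lakshmi's branch passes to Lakshmi's issue by representation.
Manoj is the sole taker at this level and receives the full 1/4.
Jayant is living and takes 1/4.
Girish predeceased; the 1/2 allotted to Girish's branch passes to Girish's issue by representation.
The 1/2 is divided into 3 equal shares of 1/6 among Kavita, Yamini, Eshan.
Kavita is living and takes 1/6.
Yamini is living and takes 1/6.
Eshan is living and takes 1/6.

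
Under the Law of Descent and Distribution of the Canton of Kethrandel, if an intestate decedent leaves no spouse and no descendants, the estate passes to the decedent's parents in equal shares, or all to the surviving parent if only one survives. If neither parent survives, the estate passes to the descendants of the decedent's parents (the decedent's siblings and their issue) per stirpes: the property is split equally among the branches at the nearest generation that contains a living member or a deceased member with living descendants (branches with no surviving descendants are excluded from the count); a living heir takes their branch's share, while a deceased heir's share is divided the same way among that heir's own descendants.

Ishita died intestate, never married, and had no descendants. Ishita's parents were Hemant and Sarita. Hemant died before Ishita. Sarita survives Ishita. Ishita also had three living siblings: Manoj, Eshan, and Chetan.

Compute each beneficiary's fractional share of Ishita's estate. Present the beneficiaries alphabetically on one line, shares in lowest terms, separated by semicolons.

Only one parent, Sarita, survives, so Sarita takes the entire estate. The siblings take nothing because a surviving parent has priority.

Sarita 1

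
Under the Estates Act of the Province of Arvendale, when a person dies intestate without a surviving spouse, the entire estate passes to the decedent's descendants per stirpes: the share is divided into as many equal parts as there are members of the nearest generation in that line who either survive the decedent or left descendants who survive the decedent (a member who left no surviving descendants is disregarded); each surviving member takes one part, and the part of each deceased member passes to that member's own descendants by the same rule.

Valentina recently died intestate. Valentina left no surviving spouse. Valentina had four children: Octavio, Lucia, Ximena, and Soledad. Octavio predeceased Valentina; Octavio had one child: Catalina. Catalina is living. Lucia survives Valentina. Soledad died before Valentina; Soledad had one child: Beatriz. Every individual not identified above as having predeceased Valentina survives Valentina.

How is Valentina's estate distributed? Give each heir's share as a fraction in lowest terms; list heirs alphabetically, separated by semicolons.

Beatriz 1/4; Catalina 1/4; Lucia 1/4; Ximena 1/4

There is no surviving spouse, so the entire estate passes to Valentina's descendants per stirpes.
The estate is divided into 4 equal shares of 1/4 among Octavio, Lucia, Ximena, Soledad.
Octavio predeceased; the 1/4 allotted to Octavio's branch passes to Octavio's issue by representation.
Catalina is the sole taker at this level and receives the full 1/4.
Lucia is living and takes 1/4.
Ximena is living and takes 1/4.
Soledad predeceased; the 1/4 allotted to Soledad's branch passes to Soledad's issue by representation.
Beatriz is the sole taker at this level and receives the full 1/4.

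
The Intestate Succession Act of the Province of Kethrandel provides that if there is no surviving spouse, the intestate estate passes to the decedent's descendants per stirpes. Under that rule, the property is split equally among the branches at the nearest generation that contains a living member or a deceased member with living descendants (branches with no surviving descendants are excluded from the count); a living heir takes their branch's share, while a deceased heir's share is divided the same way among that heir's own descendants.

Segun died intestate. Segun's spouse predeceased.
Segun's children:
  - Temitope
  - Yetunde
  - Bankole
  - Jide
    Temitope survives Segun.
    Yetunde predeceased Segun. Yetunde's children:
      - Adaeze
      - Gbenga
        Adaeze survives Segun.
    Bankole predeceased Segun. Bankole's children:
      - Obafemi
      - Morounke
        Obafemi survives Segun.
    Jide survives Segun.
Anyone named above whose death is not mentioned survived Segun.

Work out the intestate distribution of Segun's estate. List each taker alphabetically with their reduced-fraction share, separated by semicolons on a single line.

There is no surviving spouse, so the entire estate passes to Segun's descendants per stirpes.
The estate is divided into 4 equal shares of 1/4 among Temitope, Yetunde, Bankole, Jide.
Temitope is living and takes 1/4.
Yetunde predeceased; the 1/4 allotted to Yetunde's branch passes to Yetunde's issue by representation.
The 1/4 is divided into 2 equal shares of 1/8 among Adaeze, Gbenga.
Adaeze is living and takes 1/8.
Gbenga is living and takes 1/8.
Bankole predeceased; the 1/4 allotted to Bankole's branch passes to Bankole's issue by representation.
The 1/4 is divided into 2 equal shares of 1/8 among Obafemi, Morounke.
Obafemi is living and takes 1/8.
Morounke is living and takes 1/8.
Jide is living and takes 1/4.

Adaeze 1/8; Gbenga 1/8; Jide 1/4; Morounke 1/8; Obafemi 1/8; Temitope 1/4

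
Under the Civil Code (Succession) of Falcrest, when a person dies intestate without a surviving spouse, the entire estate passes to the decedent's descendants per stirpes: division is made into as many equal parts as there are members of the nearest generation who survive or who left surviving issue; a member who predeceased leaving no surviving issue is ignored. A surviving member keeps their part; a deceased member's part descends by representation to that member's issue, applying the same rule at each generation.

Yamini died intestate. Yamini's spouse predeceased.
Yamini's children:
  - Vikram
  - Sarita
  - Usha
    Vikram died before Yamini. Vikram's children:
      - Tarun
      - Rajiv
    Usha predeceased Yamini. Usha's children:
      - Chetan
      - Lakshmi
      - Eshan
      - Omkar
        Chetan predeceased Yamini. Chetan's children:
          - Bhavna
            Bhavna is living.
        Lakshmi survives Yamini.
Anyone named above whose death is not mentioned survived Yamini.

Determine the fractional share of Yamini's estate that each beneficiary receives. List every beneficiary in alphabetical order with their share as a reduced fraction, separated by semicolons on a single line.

Bhavna 1/12; Eshan 1/12; Lakshmi 1/12; Omkar 1/12; Rajiv 1/6; Sarita 1/3; Tarun 1/6

There is no surviving spouse, so the entire estate passes to Yamini's descendants per stirpes.
The estate is divided into 3 equal shares of 1/3 among Vikram, Sarita, Usha.
Vikram predeceased; the 1/3 allotted to Vikram's branch passes to Vikram's issue by representation.
The 1/3 is divided into 2 equal shares of 1/6 among Tarun, Rajiv.
Tarun is living and takes 1/6.
Rajiv is living and takes 1/6.
Sarita is living and takes 1/3.
Usha predeceased; the 1/3 allotted to Usha's branch passes to Usha's issue by representation.
The 1/3 is divided into 4 equal shares of 1/12 among Chetan, Lakshmi, Eshan, Omkar.
Chetan predeceased; the 1/12 allotted to Chetan's branch passes to Chetan's issue by representation.
Bhavna is the sole taker at this level and receives the full 1/12.
Lakshmi is living and takes 1/12.
Eshan is living and takes 1/12.
Omkar is living and takes 1/12.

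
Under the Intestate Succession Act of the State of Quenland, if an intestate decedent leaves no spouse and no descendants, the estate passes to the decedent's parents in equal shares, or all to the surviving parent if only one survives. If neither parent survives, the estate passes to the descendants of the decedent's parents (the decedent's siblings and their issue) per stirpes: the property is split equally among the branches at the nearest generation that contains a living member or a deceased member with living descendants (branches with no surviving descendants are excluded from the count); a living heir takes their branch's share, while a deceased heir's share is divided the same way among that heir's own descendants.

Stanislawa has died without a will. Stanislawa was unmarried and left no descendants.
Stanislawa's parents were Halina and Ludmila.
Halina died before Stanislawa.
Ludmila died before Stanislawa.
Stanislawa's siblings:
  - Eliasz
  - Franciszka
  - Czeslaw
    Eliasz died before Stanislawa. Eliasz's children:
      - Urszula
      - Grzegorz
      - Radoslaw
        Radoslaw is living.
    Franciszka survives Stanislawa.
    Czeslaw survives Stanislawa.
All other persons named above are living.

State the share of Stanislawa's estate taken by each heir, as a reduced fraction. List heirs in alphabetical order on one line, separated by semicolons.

Czeslaw 1/3; Franciszka 1/3; Grzegorz 1/9; Radoslaw 1/9; Urszula 1/9

Neither parent survives and there are no descendants, so the estate passes to Stanislawa's siblings and their issue per stirpes.
The estate is divided into 3 equal shares of 1/3 among Eliasz, Franciszka, Czeslaw.
Eliasz predeceased; the 1/3 allotted to Eliasz's branch passes to Eliasz's issue by representation.
The 1/3 is divided into 3 equal shares of 1/9 among Urszula, Grzegorz, Radoslaw.
Urszula is living and takes 1/9.
Grzegorz is living and takes 1/9.
Radoslaw is living and takes 1/9.
Franciszka is living and takes 1/3.
Czeslaw is living and takes 1/3.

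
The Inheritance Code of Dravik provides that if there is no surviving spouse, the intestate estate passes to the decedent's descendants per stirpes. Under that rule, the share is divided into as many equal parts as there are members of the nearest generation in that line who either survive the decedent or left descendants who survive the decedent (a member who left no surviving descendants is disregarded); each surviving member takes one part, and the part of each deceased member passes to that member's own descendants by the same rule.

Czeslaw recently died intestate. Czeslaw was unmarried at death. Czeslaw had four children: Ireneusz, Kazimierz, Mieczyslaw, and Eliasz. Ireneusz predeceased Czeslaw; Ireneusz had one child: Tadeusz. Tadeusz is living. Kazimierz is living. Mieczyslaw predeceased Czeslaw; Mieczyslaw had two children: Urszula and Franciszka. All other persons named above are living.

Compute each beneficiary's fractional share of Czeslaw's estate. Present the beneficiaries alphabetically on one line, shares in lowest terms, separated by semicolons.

There is no surviving spouse, so the entire estate passes to Czeslaw's descendants per stirpes.
The estate is divided into 4 equal shares of 1/4 among Ireneusz, Kazimierz, Mieczyslaw, Eliasz.
Ireneusz predeceased; the 1/4 allotted to Ireneusz's branch passes to Ireneusz's issue by representation.
Tadeusz is the sole taker at this level and receives the full 1/4.
Kazimierz is living and takes 1/4.
Mieczyslaw predeceased; the 1/4 allotted to Mieczyslaw's branch passes to Mieczyslaw's issue by representation.
The 1/4 is divided into 2 equal shares of 1/8 among Urszula, Franciszka.
Urszula is living and takes 1/8.
Franciszka is living and takes 1/8.
Eliasz is living and takes 1/4.

Eliasz 1/4; Franciszka 1/8; Kazimierz 1/4; Tadeusz 1/4; Urszula 1/8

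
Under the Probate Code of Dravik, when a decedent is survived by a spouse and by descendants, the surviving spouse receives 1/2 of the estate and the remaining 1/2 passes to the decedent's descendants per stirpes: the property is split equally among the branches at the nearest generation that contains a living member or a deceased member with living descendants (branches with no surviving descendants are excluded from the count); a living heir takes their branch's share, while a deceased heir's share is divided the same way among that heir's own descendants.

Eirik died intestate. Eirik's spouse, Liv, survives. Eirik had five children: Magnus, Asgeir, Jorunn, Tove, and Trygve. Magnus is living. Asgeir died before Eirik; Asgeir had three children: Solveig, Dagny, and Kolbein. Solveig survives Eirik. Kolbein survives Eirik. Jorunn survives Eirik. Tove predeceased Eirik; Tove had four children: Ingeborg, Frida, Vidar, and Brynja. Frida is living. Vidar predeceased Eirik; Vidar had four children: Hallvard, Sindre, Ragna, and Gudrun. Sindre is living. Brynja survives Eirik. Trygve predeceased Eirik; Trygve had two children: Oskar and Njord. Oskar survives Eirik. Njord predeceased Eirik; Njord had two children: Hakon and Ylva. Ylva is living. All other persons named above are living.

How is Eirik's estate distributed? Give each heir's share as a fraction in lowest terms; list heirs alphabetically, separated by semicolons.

Liv, as surviving spouse, takes 1/2.
The remaining 1/2 passes to Eirik's descendants per stirpes.
The 1/2 is divided into 5 equal shares of 1/10 among Magnus, Asgeir, Jorunn, Tove, Trygve.
Magnus is living and takes 1/10.
Asgeir predeceased; the 1/10 allotted to Asgeir's branch passes to Asgeir's issue by representation.
The 1/10 is divided into 3 equal shares of 1/30 among Solveig, Dagny, Kolbein.
Solveig is living and takes 1/30.
Dagny is living and takes 1/30.
Kolbein is living and takes 1/30.
Jorunn is living and takes 1/10.
Tove predeceased; the 1/10 allotted to Tove's branch passes to Tove's issue by representation.
The 1/10 is divided into 4 equal shares of 1/40 among Ingeborg, Frida, Vidar, Brynja.
Ingeborg is living and takes 1/40.
Frida is living and takes 1/40.
Vidar predeceased; the 1/40 allotted to Vidar's branch passes to Vidar's issue by representation.
The 1/40 is divided into 4 equal shares of 1/160 among Hallvard, Sindre, Ragna, Gudrun.
Hallvard is living and takes 1/160.
Sindre is living and takes 1/160.
Ragna is living and takes 1/160.
Gudrun is living and takes 1/160.
Brynja is living and takes 1/40.
Trygve predeceased; the 1/10 allotted to Trygve's branch passes to Trygve's issue by representation.
The 1/10 is divided into 2 equal shares of 1/20 among Oskar, Njord.
Oskar is living and takes 1/20.
Njord predeceased; the 1/20 allotted to Njord's branch passes to Njord's issue by representation.
The 1/20 is divided into 2 equal shares of 1/40 among Hakon, Ylva.
Hakon is living and takes 1/40.
Ylva is living and takes 1/40.

Brynja 1/40; Dagny 1/30; Frida 1/40; Gudrun 1/160; Hakon 1/40; Hallvard 1/160; Ingeborg 1/40; Jorunn 1/10; Kolbein 1/30; Liv 1/2; Magnus 1/10; Oskar 1/20; Ragna 1/160; Sindre 1/160; Solveig 1/30; Ylva 1/40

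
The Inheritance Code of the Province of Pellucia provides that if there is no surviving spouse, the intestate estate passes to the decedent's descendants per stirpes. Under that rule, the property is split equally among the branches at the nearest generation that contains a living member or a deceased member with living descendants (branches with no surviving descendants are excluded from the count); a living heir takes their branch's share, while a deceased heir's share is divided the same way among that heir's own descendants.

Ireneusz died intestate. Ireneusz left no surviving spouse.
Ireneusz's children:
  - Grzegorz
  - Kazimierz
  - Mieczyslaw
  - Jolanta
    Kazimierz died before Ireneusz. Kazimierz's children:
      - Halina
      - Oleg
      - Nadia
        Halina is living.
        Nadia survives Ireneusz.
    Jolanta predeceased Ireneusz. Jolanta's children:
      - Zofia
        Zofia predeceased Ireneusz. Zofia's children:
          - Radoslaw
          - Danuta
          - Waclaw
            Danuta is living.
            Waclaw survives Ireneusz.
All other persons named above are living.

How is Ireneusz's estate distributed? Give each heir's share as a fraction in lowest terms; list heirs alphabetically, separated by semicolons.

Danuta 1/12; Grzegorz 1/4; Halina 1/12; Mieczyslaw 1/4; Nadia 1/12; Oleg 1/12; Radoslaw 1/12; Waclaw 1/12

There is no surviving spouse, so the entire estate passes to Ireneusz's descendants per stirpes.
The estate is divided into 4 equal shares of 1/4 among Grzegorz, Kazimierz, Mieczyslaw, Jolanta.
Grzegorz is living and takes 1/4.
Kazimierz predeceased; the 1/4 allotted to Kazimierz's branch passes to Kazimierz's issue by representation.
The 1/4 is divided into 3 equal shares of 1/12 among Halina, Oleg, Nadia.
Halina is living and takes 1/12.
Oleg is living and takes 1/12.
Nadia is living and takes 1/12.
Mieczyslaw is living and takes 1/4.
Jolanta predeceased; the 1/4 allotted to Jolanta's branch passes to Jolanta's issue by representation.
Zofia's line is the sole branch at this level, so the full 1/4 passes to Zofia's issue by representation.
The 1/4 is divided into 3 equal shares of 1/12 among Radoslaw, Danuta, Waclaw.
Radoslaw is living and takes 1/12.
Danuta is living and takes 1/12.
Waclaw is living and takes 1/12.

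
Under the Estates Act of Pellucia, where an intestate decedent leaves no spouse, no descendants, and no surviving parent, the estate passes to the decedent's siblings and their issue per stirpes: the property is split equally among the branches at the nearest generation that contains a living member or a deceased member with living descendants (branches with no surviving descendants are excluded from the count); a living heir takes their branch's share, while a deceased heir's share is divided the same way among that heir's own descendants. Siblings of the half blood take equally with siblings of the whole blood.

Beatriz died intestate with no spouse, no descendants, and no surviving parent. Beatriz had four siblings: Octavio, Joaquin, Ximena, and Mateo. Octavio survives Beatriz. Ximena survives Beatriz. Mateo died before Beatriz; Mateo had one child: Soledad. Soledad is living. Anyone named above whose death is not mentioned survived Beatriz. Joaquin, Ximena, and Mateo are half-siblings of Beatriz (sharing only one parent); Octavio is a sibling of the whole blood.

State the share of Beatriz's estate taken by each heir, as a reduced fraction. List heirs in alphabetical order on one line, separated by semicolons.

Joaquin 1/4; Octavio 1/4; Soledad 1/4; Ximena 1/4

No spouse, descendants, or parent survives, so the estate passes to Beatriz's siblings per stirpes.
Half-blood and whole-blood siblings take equally under the stated rule.
The estate is divided into 4 equal shares of 1/4 among Octavio, Joaquin, Ximena, Mateo.
Octavio is living and takes 1/4.
Joaquin is living and takes 1/4.
Ximena is living and takes 1/4.
Mateo predeceased; the 1/4 allotted to Mateo's branch passes to Mateo's issue by representation.
Soledad is the sole taker at this level and receives the full 1/4.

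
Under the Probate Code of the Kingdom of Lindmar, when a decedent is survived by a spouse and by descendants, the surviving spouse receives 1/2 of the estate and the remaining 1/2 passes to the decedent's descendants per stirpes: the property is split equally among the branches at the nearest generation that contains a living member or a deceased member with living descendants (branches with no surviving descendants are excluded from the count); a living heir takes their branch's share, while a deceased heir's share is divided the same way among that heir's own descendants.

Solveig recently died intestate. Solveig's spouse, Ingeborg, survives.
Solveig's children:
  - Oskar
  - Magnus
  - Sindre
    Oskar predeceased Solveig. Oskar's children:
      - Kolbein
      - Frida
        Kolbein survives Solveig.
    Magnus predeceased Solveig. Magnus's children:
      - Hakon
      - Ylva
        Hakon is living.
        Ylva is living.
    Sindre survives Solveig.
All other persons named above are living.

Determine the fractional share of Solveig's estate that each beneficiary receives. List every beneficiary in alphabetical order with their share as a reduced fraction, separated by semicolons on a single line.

Ingeborg, as surviving spouse, takes 1/2.
The remaining 1/2 passes to Solveig's descendants per stirpes.
The 1/2 is divided into 3 equal shares of 1/6 among Oskar, Magnus, Sindre.
Oskar predeceased; the 1/6 allotted to Oskar's branch passes to Oskar's issue by representation.
The 1/6 is divided into 2 equal shares of 1/12 among Kolbein, Frida.
Kolbein is living and takes 1/12.
Frida is living and takes 1/12.
Magnus predeceased; the 1/6 allotted to Magnus's branch passes to Magnus's issue by representation.
The 1/6 is divided into 2 equal shares of 1/12 among Hakon, Ylva.
Hakon is living and takes 1/12.
Ylva is living and takes 1/12.
Sindre is living and takes 1/6.

Frida 1/12; Hakon 1/12; Ingeborg 1/2; Kolbein 1/12; Sindre 1/6; Ylva 1/12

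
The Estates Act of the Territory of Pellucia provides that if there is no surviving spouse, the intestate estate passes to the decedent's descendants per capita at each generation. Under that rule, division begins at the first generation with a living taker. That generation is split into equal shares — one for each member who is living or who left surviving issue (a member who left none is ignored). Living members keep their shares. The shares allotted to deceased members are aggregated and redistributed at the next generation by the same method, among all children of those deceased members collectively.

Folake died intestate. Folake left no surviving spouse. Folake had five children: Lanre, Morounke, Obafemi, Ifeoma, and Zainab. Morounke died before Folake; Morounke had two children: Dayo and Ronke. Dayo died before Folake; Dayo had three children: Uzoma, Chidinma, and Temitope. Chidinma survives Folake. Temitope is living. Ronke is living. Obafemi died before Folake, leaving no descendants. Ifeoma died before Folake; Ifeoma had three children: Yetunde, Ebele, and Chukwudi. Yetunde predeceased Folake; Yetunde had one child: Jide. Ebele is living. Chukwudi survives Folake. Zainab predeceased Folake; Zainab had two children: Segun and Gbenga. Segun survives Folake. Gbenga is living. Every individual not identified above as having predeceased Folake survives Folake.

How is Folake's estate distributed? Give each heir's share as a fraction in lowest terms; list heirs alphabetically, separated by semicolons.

Chidinma 3/56; Chukwudi 3/28; Ebele 3/28; Gbenga 3/28; Jide 3/56; Lanre 1/4; Ronke 3/28; Segun 3/28; Temitope 3/56; Uzoma 3/56

There is no surviving spouse, so the entire estate passes to Folake's descendants per capita at each generation.
At generation 1 (Lanre, Morounke, Ifeoma, Zainab) there are 4 shares of (1)/4 = 1/4 each.
Living: Lanre — each takes 1/4.
Deceased: Morounke, Ifeoma, and Zainab. Their combined 3/4 is pooled and carried to generation 2.
At generation 2 (Dayo, Ronke, Yetunde, Ebele, Chukwudi, Segun, Gbenga) there are 7 shares of (3/4)/7 = 3/28 each.
Living: Ronke, Ebele, Chukwudi, Segun, and Gbenga — each takes 3/28.
Deceased: Dayo and Yetunde. Their combined 3/14 is pooled and carried to generation 3.
At generation 3 (Uzoma, Chidinma, Temitope, Jide) there are 4 shares of (3/14)/4 = 3/56 each.
Living: Uzoma, Chidinma, Temitope, and Jide — each takes 3/56.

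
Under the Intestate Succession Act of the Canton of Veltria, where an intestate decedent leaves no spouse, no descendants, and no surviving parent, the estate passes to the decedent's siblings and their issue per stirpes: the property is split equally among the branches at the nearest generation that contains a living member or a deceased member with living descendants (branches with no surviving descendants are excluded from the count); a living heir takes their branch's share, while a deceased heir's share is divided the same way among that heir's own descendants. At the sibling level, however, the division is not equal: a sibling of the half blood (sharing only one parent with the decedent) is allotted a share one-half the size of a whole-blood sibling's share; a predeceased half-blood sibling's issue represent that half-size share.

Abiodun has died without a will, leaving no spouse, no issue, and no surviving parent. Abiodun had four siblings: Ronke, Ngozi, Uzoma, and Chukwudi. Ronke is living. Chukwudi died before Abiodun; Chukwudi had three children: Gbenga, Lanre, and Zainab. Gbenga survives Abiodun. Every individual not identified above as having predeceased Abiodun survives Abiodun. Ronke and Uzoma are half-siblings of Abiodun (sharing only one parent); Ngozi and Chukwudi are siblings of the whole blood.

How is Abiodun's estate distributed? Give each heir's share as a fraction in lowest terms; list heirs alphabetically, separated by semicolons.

No spouse, descendants, or parent survives, so the estate passes to Abiodun's siblings per stirpes.
Half-blood siblings count for one-half the weight of whole-blood siblings at the initial division.
Dividing 1 in proportion to weights (total weight 3): Ronke (weight 1/2) → 1/6; Ngozi (weight 1) → 1/3; Uzoma (weight 1/2) → 1/6; Chukwudi (weight 1) → 1/3.
Ronke is living and takes 1/6.
Ngozi is living and takes 1/3.
Uzoma is living and takes 1/6.
Chukwudi predeceased; the 1/3 allotted to Chukwudi's branch passes to Chukwudi's issue by representation.
The 1/3 is divided into 3 equal shares of 1/9 among Gbenga, Lanre, Zainab.
Gbenga is living and takes 1/9.
Lanre is living and takes 1/9.
Zainab is living and takes 1/9.

Gbenga 1/9; Lanre 1/9; Ngozi 1/3; Ronke 1/6; Uzoma 1/6; Zainab 1/9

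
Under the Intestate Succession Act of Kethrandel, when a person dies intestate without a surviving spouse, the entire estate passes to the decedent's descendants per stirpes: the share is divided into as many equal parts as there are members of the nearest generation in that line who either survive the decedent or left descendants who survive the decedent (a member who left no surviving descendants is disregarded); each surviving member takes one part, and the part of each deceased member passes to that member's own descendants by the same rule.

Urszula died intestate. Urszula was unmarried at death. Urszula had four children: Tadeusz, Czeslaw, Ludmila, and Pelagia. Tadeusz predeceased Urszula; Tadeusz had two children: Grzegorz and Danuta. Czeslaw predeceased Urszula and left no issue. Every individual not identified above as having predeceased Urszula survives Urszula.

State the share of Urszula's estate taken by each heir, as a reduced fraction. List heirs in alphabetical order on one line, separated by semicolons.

There is no surviving spouse, so the entire estate passes to Urszula's descendants per stirpes.
Czeslaw left no surviving issue, so that branch lapses and is disregarded.
The estate is divided into 3 equal shares of 1/3 among Tadeusz, Ludmila, Pelagia.
Tadeusz predeceased; the 1/3 allotted to Tadeusz's branch passes to Tadeusz's issue by representation.
The 1/3 is divided into 2 equal shares of 1/6 among Grzegorz, Danuta.
Grzegorz is living and takes 1/6.
Danuta is living and takes 1/6.
Ludmila is living and takes 1/3.
Pelagia is living and takes 1/3.

Danuta 1/6; Grzegorz 1/6; Ludmila 1/3; Pelagia 1/3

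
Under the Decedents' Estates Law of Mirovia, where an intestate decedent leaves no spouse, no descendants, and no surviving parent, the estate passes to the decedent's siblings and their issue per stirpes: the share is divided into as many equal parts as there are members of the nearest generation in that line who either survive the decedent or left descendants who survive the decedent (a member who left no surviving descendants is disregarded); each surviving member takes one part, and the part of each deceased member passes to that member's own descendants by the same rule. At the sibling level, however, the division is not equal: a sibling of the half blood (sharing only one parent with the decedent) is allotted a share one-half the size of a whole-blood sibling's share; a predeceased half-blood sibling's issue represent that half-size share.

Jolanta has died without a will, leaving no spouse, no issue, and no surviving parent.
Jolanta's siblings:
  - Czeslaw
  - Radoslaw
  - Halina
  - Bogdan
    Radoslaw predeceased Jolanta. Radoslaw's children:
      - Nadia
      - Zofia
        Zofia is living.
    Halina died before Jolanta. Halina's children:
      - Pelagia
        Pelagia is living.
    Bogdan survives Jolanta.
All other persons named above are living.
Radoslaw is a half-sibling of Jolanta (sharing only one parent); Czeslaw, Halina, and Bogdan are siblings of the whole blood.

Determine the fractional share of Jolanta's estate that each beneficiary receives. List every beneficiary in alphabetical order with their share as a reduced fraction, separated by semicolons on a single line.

Bogdan 2/7; Czeslaw 2/7; Nadia 1/14; Pelagia 2/7; Zofia 1/14

No spouse, descendants, or parent survives, so the estate passes to Jolanta's siblings per stirpes.
Half-blood siblings count for one-half the weight of whole-blood siblings at the initial division.
Dividing 1 in proportion to weights (total weight 7/2): Czeslaw (weight 1) → 2/7; Radoslaw (weight 1/2) → 1/7; Halina (weight 1) → 2/7; Bogdan (weight 1) → 2/7.
Czeslaw is living and takes 2/7.
Radoslaw predeceased; the 1/7 allotted to Radoslaw's branch passes to Radoslaw's issue by representation.
The 1/7 is divided into 2 equal shares of 1/14 among Nadia, Zofia.
Nadia is living and takes 1/14.
Zofia is living and takes 1/14.
Halina predeceased; the 2/7 allotted to Halina's branch passes to Halina's issue by representation.
Pelagia is the sole taker at this level and receives the full 2/7.
Bogdan is living and takes 2/7.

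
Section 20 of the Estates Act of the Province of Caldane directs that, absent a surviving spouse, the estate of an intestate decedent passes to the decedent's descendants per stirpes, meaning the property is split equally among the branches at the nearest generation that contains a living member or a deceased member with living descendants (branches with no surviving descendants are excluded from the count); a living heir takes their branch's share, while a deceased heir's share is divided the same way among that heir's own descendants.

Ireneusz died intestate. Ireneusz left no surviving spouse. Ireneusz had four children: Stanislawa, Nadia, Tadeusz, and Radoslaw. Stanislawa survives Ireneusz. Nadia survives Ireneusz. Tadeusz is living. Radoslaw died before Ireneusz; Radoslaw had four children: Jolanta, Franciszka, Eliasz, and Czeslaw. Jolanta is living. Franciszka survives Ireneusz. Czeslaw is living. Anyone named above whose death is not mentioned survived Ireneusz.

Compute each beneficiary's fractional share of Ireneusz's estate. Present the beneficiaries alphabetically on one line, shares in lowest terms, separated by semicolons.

Czeslaw 1/16; Eliasz 1/16; Franciszka 1/16; Jolanta 1/16; Nadia 1/4; Stanislawa 1/4; Tadeusz 1/4

There is no surviving spouse, so the entire estate passes to Ireneusz's descendants per stirpes.
The estate is divided into 4 equal shares of 1/4 among Stanislawa, Nadia, Tadeusz, Radoslaw.
Stanislawa is living and takes 1/4.
Nadia is living and takes 1/4.
Tadeusz is living and takes 1/4.
Radoslaw predeceased; the 1/4 allotted to Radoslaw's branch passes to Radoslaw's issue by representation.
The 1/4 is divided into 4 equal shares of 1/16 among Jolanta, Franciszka, Eliasz, Czeslaw.
Jolanta is living and takes 1/16.
Franciszka is living and takes 1/16.
Eliasz is living and takes 1/16.
Czeslaw is living and takes 1/16.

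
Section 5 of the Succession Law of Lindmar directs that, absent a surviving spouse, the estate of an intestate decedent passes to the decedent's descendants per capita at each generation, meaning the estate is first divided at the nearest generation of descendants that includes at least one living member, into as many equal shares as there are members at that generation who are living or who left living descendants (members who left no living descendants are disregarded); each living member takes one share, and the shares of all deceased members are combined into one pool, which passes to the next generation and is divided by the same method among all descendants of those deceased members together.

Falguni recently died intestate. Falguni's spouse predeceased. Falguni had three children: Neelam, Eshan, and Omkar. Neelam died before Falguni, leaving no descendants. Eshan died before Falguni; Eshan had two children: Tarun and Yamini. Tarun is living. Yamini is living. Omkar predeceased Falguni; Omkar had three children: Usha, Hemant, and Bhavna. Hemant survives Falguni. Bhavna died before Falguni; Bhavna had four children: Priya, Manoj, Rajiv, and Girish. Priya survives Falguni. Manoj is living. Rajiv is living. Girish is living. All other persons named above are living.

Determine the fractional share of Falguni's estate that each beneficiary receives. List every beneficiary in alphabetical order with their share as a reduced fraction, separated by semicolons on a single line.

Girish 1/20; Hemant 1/5; Manoj 1/20; Priya 1/20; Rajiv 1/20; Tarun 1/5; Usha 1/5; Yamini 1/5

There is no surviving spouse, so the entire estate passes to Falguni's descendants per capita at each generation.
No one at generation 1 (Eshan, Omkar) is living; moving to the next generation.
At generation 2 (Tarun, Yamini, Usha, Hemant, Bhavna) there are 5 shares of (1)/5 = 1/5 each.
Living: Tarun, Yamini, Usha, and Hemant — each takes 1/5.
Deceased: Bhavna. That 1/5 share is carried to generation 3.
At generation 3 (Priya, Manoj, Rajiv, Girish) there are 4 shares of (1/5)/4 = 1/20 each.
Living: Priya, Manoj, Rajiv, and Girish — each takes 1/20.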